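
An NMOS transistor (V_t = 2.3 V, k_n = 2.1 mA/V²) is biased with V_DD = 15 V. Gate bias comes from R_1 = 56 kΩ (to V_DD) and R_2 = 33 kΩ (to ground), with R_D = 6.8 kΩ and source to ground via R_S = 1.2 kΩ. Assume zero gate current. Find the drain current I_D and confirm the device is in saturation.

I_D ≈ 1.7 mA

V_G = V_DD·R_2/(R_1+R_2) = 15×33/89 = 5.56 V.
Assume saturation: I_D = (k_n/2)(V_GS − V_t)² with V_GS = V_G − I_D·R_S = 5.56 − 1.2·I_D.
Substituting gives 1.51·I_D² − 9.22·I_D + 11.2 = 0, with roots I_D = 1.67 or 4.43 mA.
The root I_D = 4.43 mA gives V_GS = 0.246 V ≤ V_t, so take I_D = 1.67 mA.
Then V_GS = 3.56 V and V_DS = V_DD − I_D(R_D+R_S) = 15 − 1.67×8 = 1.66 V.
Saturation requires V_DS ≥ V_GS − V_t = 1.26 V; 1.66 ≥ 1.26 ✓.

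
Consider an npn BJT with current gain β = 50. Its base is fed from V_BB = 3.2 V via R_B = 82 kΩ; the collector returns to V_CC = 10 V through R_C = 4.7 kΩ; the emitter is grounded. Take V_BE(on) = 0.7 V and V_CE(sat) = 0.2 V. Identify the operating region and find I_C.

active; I_C ≈ 1.5 mA

Assume active. Base-emitter loop: I_B = (V_BB − V_BE)/R_B = (3.2 − 0.7)/82 = 0.0305 mA.
I_C = β·I_B = 50×0.0305 = 1.52 mA.
V_CE = V_CC − I_C·R_C = 10 − 1.52×4.7 = 2.84 V > V_CE(sat), so the active-region assumption holds.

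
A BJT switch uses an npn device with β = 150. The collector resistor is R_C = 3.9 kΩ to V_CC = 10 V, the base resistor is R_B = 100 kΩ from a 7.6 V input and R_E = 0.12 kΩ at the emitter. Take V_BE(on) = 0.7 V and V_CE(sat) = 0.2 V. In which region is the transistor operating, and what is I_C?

saturation; I_C ≈ 2.4 mA

Assume active: I_B = (7.6 − 0.7)/(100 + 151×0.12) = 0.0584 mA, I_C = β·I_B = 8.76 mA.
Then V_CE = 10 − 8.76×3.9 − 8.82×0.12 = -25.2 V < 0.2 V — the active assumption fails.
Re-solve with V_CE = 0.2 V. KCL at the emitter: V_E/R_E = (V_BB−0.7−V_E)/R_B + (V_CC−0.2−V_E)/R_C, giving V_E = 0.3 V.
I_C = (V_CC − 0.2 − V_E)/R_C = (9.8 − 0.3)/3.9 = 2.44 mA.
Check: I_B = (6.9 − 0.3)/100 = 0.066 mA, and β·I_B = 9.9 mA > I_C, confirming saturation.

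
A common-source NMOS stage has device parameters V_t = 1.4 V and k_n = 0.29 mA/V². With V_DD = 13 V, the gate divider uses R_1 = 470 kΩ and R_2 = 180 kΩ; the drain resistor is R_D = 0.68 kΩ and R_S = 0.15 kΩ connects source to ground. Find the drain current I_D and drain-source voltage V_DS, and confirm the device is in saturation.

I_D ≈ 0.64 mA, V_DS ≈ 12 V

V_G = V_DD·R_2/(R_1+R_2) = 13×180/650 = 3.6 V.
Assume saturation: I_D = (k_n/2)(V_GS − V_t)² with V_GS = V_G − I_D·R_S = 3.6 − 0.15·I_D.
Substituting gives 0.00326·I_D² − 1.1·I_D + 0.702 = 0, with roots I_D = 0.642 or 335 mA.
The root I_D = 335 mA gives V_GS = -46.7 V ≤ V_t, so take I_D = 0.642 mA.
Then V_GS = 3.5 V and V_DS = V_DD − I_D(R_D+R_S) = 13 − 0.642×0.83 = 12.5 V.
Saturation requires V_DS ≥ V_GS − V_t = 2.1 V; 12.5 ≥ 2.1 ✓.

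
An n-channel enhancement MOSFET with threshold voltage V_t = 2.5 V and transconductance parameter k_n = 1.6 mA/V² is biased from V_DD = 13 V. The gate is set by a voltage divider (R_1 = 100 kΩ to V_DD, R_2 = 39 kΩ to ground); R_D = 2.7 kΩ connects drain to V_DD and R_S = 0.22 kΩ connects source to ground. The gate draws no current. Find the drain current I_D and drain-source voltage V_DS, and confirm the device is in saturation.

I_D ≈ 0.77 mA, V_DS ≈ 11 V

V_G = V_DD·R_2/(R_1+R_2) = 13×39/139 = 3.65 V.
Assume saturation: I_D = (k_n/2)(V_GS − V_t)² with V_GS = V_G − I_D·R_S = 3.65 − 0.22·I_D.
Substituting gives 0.0387·I_D² − 1.4·I_D + 1.05 = 0, with roots I_D = 0.767 or 35.5 mA.
The root I_D = 35.5 mA gives V_GS = -4.16 V ≤ V_t, so take I_D = 0.767 mA.
Then V_GS = 3.48 V and V_DS = V_DD − I_D(R_D+R_S) = 13 − 0.767×2.92 = 10.8 V.
Saturation requires V_DS ≥ V_GS − V_t = 0.979 V; 10.8 ≥ 0.979 ✓.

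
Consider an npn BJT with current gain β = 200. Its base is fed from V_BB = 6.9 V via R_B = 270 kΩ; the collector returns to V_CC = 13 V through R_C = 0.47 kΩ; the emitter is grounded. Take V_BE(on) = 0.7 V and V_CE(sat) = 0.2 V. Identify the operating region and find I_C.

active; I_C ≈ 4.6 mA

Assume active. Base-emitter loop: I_B = (V_BB − V_BE)/R_B = (6.9 − 0.7)/270 = 0.023 mA.
I_C = β·I_B = 200×0.023 = 4.59 mA.
V_CE = V_CC − I_C·R_C = 13 − 4.59×0.47 = 10.8 V > V_CE(sat), so the active-region assumption holds.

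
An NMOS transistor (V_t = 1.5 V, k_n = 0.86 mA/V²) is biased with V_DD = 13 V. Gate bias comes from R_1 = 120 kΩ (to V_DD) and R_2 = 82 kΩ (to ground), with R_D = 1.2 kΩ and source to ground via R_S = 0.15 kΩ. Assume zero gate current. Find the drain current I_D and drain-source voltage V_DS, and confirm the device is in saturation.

I_D ≈ 4.2 mA, V_DS ≈ 7.3 V

V_G = V_DD·R_2/(R_1+R_2) = 13×82/202 = 5.28 V.
Assume saturation: I_D = (k_n/2)(V_GS − V_t)² with V_GS = V_G − I_D·R_S = 5.28 − 0.15·I_D.
Substituting gives 0.00967·I_D² − 1.49·I_D + 6.14 = 0, with roots I_D = 4.24 or 149 mA.
The root I_D = 149 mA gives V_GS = -17.1 V ≤ V_t, so take I_D = 4.24 mA.
Then V_GS = 4.64 V and V_DS = V_DD − I_D(R_D+R_S) = 13 − 4.24×1.35 = 7.27 V.
Saturation requires V_DS ≥ V_GS − V_t = 3.14 V; 7.27 ≥ 3.14 ✓.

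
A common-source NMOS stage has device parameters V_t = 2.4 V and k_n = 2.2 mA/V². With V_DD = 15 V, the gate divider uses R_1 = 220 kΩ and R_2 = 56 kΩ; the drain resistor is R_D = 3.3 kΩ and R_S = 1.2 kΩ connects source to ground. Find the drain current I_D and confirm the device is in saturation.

V_G = V_DD·R_2/(R_1+R_2) = 15×56/276 = 3.04 V.
Assume saturation: I_D = (k_n/2)(V_GS − V_t)² with V_GS = V_G − I_D·R_S = 3.04 − 1.2·I_D.
Substituting gives 1.58·I_D² − 2.7·I_D + 0.455 = 0, with roots I_D = 0.19 or 1.51 mA.
The root I_D = 1.51 mA gives V_GS = 1.23 V ≤ V_t, so take I_D = 0.19 mA.
Then V_GS = 2.82 V and V_DS = V_DD − I_D(R_D+R_S) = 15 − 0.19×4.5 = 14.1 V.
Saturation requires V_DS ≥ V_GS − V_t = 0.416 V; 14.1 ≥ 0.416 ✓.

I_D ≈ 0.19 mA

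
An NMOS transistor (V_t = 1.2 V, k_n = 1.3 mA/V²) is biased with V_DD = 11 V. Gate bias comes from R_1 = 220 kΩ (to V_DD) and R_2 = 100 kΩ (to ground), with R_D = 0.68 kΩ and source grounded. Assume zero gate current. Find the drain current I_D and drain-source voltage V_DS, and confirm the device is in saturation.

V_G = V_DD·R_2/(R_1+R_2) = 11×100/320 = 3.44 V. With the source grounded, V_GS = V_G = 3.44 V.
Assume saturation: I_D = (k_n/2)(V_GS − V_t)² = (1.3/2)×(3.44 − 1.2)² = 0.65×2.24² = 3.25 mA.
V_DS = V_DD − I_D·R_D = 11 − 3.25×0.68 = 8.79 V.
Saturation requires V_DS ≥ V_GS − V_t = 2.24 V; 8.79 ≥ 2.24 ✓.

I_D ≈ 3.3 mA, V_DS ≈ 8.8 V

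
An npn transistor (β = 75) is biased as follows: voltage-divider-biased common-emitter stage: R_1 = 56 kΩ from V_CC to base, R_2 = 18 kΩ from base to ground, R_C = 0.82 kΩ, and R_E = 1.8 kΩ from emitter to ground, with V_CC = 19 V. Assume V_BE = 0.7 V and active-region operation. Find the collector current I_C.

I_C ≈ 2 mA

Thevenize the base divider: V_Th = V_CC·R_2/(R_1+R_2) = 19×18/74 = 4.62 V, R_Th = R_1‖R_2 = 13.6 kΩ.
Base-emitter loop: V_Th = I_B·R_Th + V_BE + (β+1)I_B·R_E, so I_B = (4.62 − 0.7) / (13.6 + 76×1.8) = 0.0261 mA.
I_C = β·I_B = 75×0.0261 = 1.96 mA, and I_E = (β+1)I_B = 1.98 mA.
V_CE = V_CC − I_C·R_C − I_E·R_E = 19 − 1.96×0.82 − 1.98×1.8 = 13.8 V.
V_CE = 13.8 V > 0.2 V confirms active-region operation.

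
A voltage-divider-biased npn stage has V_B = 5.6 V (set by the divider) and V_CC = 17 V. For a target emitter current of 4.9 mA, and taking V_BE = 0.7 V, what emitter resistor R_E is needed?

V_E = V_B − V_BE = 5.6 − 0.7 = 4.9 V.
R_E = V_E / I_E = 4.9 / 4.9 = 1 kΩ.

R_E ≈ 1 kΩ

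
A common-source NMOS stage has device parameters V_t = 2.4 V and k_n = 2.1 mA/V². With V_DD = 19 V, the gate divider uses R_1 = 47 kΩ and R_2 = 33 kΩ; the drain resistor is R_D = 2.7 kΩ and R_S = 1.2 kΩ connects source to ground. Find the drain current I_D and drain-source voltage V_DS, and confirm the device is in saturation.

V_G = V_DD·R_2/(R_1+R_2) = 19×33/80 = 7.84 V.
Assume saturation: I_D = (k_n/2)(V_GS − V_t)² with V_GS = V_G − I_D·R_S = 7.84 − 1.2·I_D.
Substituting gives 1.51·I_D² − 14.7·I_D + 31 = 0, with roots I_D = 3.1 or 6.62 mA.
The root I_D = 6.62 mA gives V_GS = -0.112 V ≤ V_t, so take I_D = 3.1 mA.
Then V_GS = 4.12 V and V_DS = V_DD − I_D(R_D+R_S) = 19 − 3.1×3.9 = 6.91 V.
Saturation requires V_DS ≥ V_GS − V_t = 1.72 V; 6.91 ≥ 1.72 ✓.

I_D ≈ 3.1 mA, V_DS ≈ 6.9 V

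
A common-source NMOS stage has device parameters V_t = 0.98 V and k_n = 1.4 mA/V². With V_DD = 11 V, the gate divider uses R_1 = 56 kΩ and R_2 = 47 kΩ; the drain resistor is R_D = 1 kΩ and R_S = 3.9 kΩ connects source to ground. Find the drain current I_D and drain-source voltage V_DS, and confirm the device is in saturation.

V_G = V_DD·R_2/(R_1+R_2) = 11×47/103 = 5.02 V.
Assume saturation: I_D = (k_n/2)(V_GS − V_t)² with V_GS = V_G − I_D·R_S = 5.02 − 3.9·I_D.
Substituting gives 10.6·I_D² − 23.1·I_D + 11.4 = 0, with roots I_D = 0.767 or 1.4 mA.
The root I_D = 1.4 mA gives V_GS = -0.433 V ≤ V_t, so take I_D = 0.767 mA.
Then V_GS = 2.03 V and V_DS = V_DD − I_D(R_D+R_S) = 11 − 0.767×4.9 = 7.24 V.
Saturation requires V_DS ≥ V_GS − V_t = 1.05 V; 7.24 ≥ 1.05 ✓.

I_D ≈ 0.77 mA, V_DS ≈ 7.2 V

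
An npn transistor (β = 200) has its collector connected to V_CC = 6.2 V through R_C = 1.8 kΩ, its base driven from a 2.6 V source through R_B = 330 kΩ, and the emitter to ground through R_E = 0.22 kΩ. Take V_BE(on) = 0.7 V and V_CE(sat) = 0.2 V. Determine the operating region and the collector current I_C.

Assume active. Base-emitter loop: I_B = (V_BB − V_BE)/(R_B + (β+1)R_E) = (2.6 − 0.7)/(330 + 201×0.22) = 0.00508 mA.
I_C = β·I_B = 200×0.00508 = 1.02 mA.
V_CE = V_CC − I_C·R_C − I_E·R_E = 6.2 − 1.02×1.8 − 1.02×0.22 = 4.15 V > V_CE(sat), so the active-region assumption holds.

active; I_C ≈ 1 mA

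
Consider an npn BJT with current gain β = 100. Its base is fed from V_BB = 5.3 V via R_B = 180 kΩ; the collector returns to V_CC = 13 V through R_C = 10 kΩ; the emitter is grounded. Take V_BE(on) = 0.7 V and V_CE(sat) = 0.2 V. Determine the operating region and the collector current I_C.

Assume active: I_B = (5.3 − 0.7)/180 = 0.0256 mA, giving I_C = β·I_B = 2.56 mA.
But then V_CE = 13 − 2.56×10 = -12.6 V < V_CE(sat) = 0.2 V — impossible in the active region.
So the transistor is saturated. With V_CE = 0.2 V, I_C = (V_CC − 0.2)/R_C = 12.8/10 = 1.28 mA.
Check: β·I_B = 2.56 mA > I_C = 1.28 mA, confirming saturation.

saturation; I_C ≈ 1.3 mA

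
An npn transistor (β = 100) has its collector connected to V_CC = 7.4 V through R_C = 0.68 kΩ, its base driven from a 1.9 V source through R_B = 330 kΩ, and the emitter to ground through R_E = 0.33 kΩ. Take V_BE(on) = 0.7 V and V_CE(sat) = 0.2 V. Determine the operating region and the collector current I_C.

active; I_C ≈ 0.33 mA

Assume active. Base-emitter loop: I_B = (V_BB − V_BE)/(R_B + (β+1)R_E) = (1.9 − 0.7)/(330 + 101×0.33) = 0.0033 mA.
I_C = β·I_B = 100×0.0033 = 0.33 mA.
V_CE = V_CC − I_C·R_C − I_E·R_E = 7.4 − 0.33×0.68 − 0.334×0.33 = 7.07 V > V_CE(sat), so the active-region assumption holds.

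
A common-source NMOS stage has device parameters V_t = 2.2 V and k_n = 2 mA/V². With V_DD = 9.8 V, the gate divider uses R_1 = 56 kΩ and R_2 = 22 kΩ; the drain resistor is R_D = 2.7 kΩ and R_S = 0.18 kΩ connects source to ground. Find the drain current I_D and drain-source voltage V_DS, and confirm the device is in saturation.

I_D ≈ 0.27 mA, V_DS ≈ 9 V

V_G = V_DD·R_2/(R_1+R_2) = 9.8×22/78 = 2.76 V.
Assume saturation: I_D = (k_n/2)(V_GS − V_t)² with V_GS = V_G − I_D·R_S = 2.76 − 0.18·I_D.
Substituting gives 0.0324·I_D² − 1.2·I_D + 0.318 = 0, with roots I_D = 0.266 or 36.9 mA.
The root I_D = 36.9 mA gives V_GS = -3.87 V ≤ V_t, so take I_D = 0.266 mA.
Then V_GS = 2.72 V and V_DS = V_DD − I_D(R_D+R_S) = 9.8 − 0.266×2.88 = 9.03 V.
Saturation requires V_DS ≥ V_GS − V_t = 0.516 V; 9.03 ≥ 0.516 ✓.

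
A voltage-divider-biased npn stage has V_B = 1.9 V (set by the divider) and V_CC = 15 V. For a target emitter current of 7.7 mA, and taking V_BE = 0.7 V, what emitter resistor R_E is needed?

V_E = V_B − V_BE = 1.9 − 0.7 = 1.2 V.
R_E = V_E / I_E = 1.2 / 7.7 = 0.156 kΩ.

R_E ≈ 0.16 kΩ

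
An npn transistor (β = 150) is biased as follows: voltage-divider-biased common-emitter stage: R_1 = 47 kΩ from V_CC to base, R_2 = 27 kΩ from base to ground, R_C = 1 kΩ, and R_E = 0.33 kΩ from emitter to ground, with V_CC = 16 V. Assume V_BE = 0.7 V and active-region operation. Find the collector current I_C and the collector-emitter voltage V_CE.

Thevenize the base divider: V_Th = V_CC·R_2/(R_1+R_2) = 16×27/74 = 5.84 V, R_Th = R_1‖R_2 = 17.1 kΩ.
Base-emitter loop: V_Th = I_B·R_Th + V_BE + (β+1)I_B·R_E, so I_B = (5.84 − 0.7) / (17.1 + 151×0.33) = 0.0767 mA.
I_C = β·I_B = 150×0.0767 = 11.5 mA, and I_E = (β+1)I_B = 11.6 mA.
V_CE = V_CC − I_C·R_C − I_E·R_E = 16 − 11.5×1 − 11.6×0.33 = 0.671 V.
V_CE = 0.671 V > 0.2 V confirms active-region operation.

I_C ≈ 12 mA, V_CE ≈ 0.67 V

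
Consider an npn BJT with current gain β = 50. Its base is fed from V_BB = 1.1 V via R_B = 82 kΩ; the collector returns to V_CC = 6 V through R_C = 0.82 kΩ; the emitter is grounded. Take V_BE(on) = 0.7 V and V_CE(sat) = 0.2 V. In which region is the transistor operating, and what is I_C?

Assume active. Base-emitter loop: I_B = (V_BB − V_BE)/R_B = (1.1 − 0.7)/82 = 0.00488 mA.
I_C = β·I_B = 50×0.00488 = 0.244 mA.
V_CE = V_CC − I_C·R_C = 6 − 0.244×0.82 = 5.8 V > V_CE(sat), so the active-region assumption holds.

active; I_C ≈ 0.24 mA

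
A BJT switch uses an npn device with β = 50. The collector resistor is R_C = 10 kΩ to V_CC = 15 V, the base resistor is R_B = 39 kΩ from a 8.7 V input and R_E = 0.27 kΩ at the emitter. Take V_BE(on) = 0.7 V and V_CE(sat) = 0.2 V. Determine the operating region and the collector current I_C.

Assume active: I_B = (8.7 − 0.7)/(39 + 51×0.27) = 0.152 mA, I_C = β·I_B = 7.58 mA.
Then V_CE = 15 − 7.58×10 − 7.73×0.27 = -62.9 V < 0.2 V — the active assumption fails.
Re-solve with V_CE = 0.2 V. KCL at the emitter: V_E/R_E = (V_BB−0.7−V_E)/R_B + (V_CC−0.2−V_E)/R_C, giving V_E = 0.44 V.
I_C = (V_CC − 0.2 − V_E)/R_C = (14.8 − 0.44)/10 = 1.44 mA.
Check: I_B = (8 − 0.44)/39 = 0.194 mA, and β·I_B = 9.69 mA > I_C, confirming saturation.

saturation; I_C ≈ 1.4 mA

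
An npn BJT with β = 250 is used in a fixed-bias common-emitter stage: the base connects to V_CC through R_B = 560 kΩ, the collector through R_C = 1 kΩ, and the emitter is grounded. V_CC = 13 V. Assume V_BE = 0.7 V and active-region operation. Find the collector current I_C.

I_C ≈ 5.5 mA

Base loop: V_CC = I_B·R_B + V_BE, so I_B = (13 − 0.7)/560 kΩ = 0.022 mA.
In the active region I_C = β·I_B = 250 × 0.022 = 5.49 mA.
Collector loop: V_CE = V_CC − I_C·R_C = 13 − 5.49×1 = 7.51 V.
Since V_CE = 7.51 V > V_CE(sat) ≈ 0.2 V, the transistor is in the active region as assumed.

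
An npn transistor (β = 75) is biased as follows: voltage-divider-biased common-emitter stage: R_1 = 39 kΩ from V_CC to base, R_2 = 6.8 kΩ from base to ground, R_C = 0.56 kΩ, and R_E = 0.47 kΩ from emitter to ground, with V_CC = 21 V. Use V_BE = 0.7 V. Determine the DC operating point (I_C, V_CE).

I_C ≈ 4.4 mA, V_CE ≈ 16 V

Thevenize the base divider: V_Th = V_CC·R_2/(R_1+R_2) = 21×6.8/45.8 = 3.12 V, R_Th = R_1‖R_2 = 5.79 kΩ.
Base-emitter loop: V_Th = I_B·R_Th + V_BE + (β+1)I_B·R_E, so I_B = (3.12 − 0.7) / (5.79 + 76×0.47) = 0.0582 mA.
I_C = β·I_B = 75×0.0582 = 4.37 mA, and I_E = (β+1)I_B = 4.43 mA.
V_CE = V_CC − I_C·R_C − I_E·R_E = 21 − 4.37×0.56 − 4.43×0.47 = 16.5 V.
V_CE = 16.5 V > 0.2 V confirms active-region operation.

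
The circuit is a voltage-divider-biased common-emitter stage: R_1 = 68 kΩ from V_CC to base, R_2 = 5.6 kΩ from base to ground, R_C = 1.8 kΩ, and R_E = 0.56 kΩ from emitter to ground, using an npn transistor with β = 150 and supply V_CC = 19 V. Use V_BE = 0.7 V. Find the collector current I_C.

I_C ≈ 1.2 mA

Thevenize the base divider: V_Th = V_CC·R_2/(R_1+R_2) = 19×5.6/73.6 = 1.45 V, R_Th = R_1‖R_2 = 5.17 kΩ.
Base-emitter loop: V_Th = I_B·R_Th + V_BE + (β+1)I_B·R_E, so I_B = (1.45 − 0.7) / (5.17 + 151×0.56) = 0.00831 mA.
I_C = β·I_B = 150×0.00831 = 1.25 mA, and I_E = (β+1)I_B = 1.25 mA.
V_CE = V_CC − I_C·R_C − I_E·R_E = 19 − 1.25×1.8 − 1.25×0.56 = 16.1 V.
V_CE = 16.1 V > 0.2 V confirms active-region operation.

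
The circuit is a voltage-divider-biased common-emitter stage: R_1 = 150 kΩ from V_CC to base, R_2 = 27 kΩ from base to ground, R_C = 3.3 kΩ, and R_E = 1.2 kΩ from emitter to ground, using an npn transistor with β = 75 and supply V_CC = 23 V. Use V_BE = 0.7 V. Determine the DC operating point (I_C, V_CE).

I_C ≈ 1.8 mA, V_CE ≈ 15 V

Thevenize the base divider: V_Th = V_CC·R_2/(R_1+R_2) = 23×27/177 = 3.51 V, R_Th = R_1‖R_2 = 22.9 kΩ.
Base-emitter loop: V_Th = I_B·R_Th + V_BE + (β+1)I_B·R_E, so I_B = (3.51 − 0.7) / (22.9 + 76×1.2) = 0.0246 mA.
I_C = β·I_B = 75×0.0246 = 1.85 mA, and I_E = (β+1)I_B = 1.87 mA.
V_CE = V_CC − I_C·R_C − I_E·R_E = 23 − 1.85×3.3 − 1.87×1.2 = 14.7 V.
V_CE = 14.7 V > 0.2 V confirms active-region operation.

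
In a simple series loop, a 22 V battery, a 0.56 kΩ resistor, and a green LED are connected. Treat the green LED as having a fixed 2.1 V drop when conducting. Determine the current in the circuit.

I ≈ 36 mA

KVL around the loop: 22 = V_D + I·R = 2.1 + I × 0.56 kΩ.
So I = (22 − 2.1) / 0.56 kΩ = 19.9 / 0.56 = 35.5 mA.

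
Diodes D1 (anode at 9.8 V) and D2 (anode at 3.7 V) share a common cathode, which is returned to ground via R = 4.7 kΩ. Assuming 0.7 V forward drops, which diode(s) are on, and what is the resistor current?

Assume both conduct. Then node N would need to be at both 9.8−0.7 = 9.1 V and 3.7−0.7 = 3 V, which is impossible.
Assume only D1 conducts: V_N = 9.8 − 0.7 = 9.1 V, so I_R = 9.1/4.7 = 1.94 mA.
Check D2: its anode-to-cathode voltage is 3.7 − 9.1 = -5.4 V < 0.7 V, so it is off. The assumption is consistent.

Only D1 conducts; I_R ≈ 1.9 mA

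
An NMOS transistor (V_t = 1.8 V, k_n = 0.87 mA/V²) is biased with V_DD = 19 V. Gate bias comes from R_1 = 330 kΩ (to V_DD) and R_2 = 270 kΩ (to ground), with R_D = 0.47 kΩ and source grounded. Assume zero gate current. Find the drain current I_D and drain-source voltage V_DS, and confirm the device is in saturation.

V_G = V_DD·R_2/(R_1+R_2) = 19×270/600 = 8.55 V. With the source grounded, V_GS = V_G = 8.55 V.
Assume saturation: I_D = (k_n/2)(V_GS − V_t)² = (0.87/2)×(8.55 − 1.8)² = 0.435×6.75² = 19.8 mA.
V_DS = V_DD − I_D·R_D = 19 − 19.8×0.47 = 9.68 V.
Saturation requires V_DS ≥ V_GS − V_t = 6.75 V; 9.68 ≥ 6.75 ✓.

I_D ≈ 20 mA, V_DS ≈ 9.7 V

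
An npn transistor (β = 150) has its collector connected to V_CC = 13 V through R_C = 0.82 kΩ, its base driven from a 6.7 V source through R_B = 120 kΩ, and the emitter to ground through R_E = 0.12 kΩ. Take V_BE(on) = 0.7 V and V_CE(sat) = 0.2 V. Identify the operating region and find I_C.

Assume active. Base-emitter loop: I_B = (V_BB − V_BE)/(R_B + (β+1)R_E) = (6.7 − 0.7)/(120 + 151×0.12) = 0.0434 mA.
I_C = β·I_B = 150×0.0434 = 6.52 mA.
V_CE = V_CC − I_C·R_C − I_E·R_E = 13 − 6.52×0.82 − 6.56×0.12 = 6.87 V > V_CE(sat), so the active-region assumption holds.

active; I_C ≈ 6.5 mA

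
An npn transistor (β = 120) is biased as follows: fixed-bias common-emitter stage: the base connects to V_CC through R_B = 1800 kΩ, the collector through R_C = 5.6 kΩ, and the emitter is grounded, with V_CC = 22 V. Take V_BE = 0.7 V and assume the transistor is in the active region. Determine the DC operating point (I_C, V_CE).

I_C ≈ 1.4 mA, V_CE ≈ 14 V

Base loop: V_CC = I_B·R_B + V_BE, so I_B = (22 − 0.7)/1800 kΩ = 0.0118 mA.
In the active region I_C = β·I_B = 120 × 0.0118 = 1.42 mA.
Collector loop: V_CE = V_CC − I_C·R_C = 22 − 1.42×5.6 = 14 V.
Since V_CE = 14 V > V_CE(sat) ≈ 0.2 V, the transistor is in the active region as assumed.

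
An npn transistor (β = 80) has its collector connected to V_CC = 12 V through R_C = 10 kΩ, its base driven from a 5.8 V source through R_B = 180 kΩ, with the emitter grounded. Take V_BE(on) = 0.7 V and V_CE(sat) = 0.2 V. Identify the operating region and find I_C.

saturation; I_C ≈ 1.2 mA

Assume active: I_B = (5.8 − 0.7)/180 = 0.0283 mA, giving I_C = β·I_B = 2.27 mA.
But then V_CE = 12 − 2.27×10 = -10.7 V < V_CE(sat) = 0.2 V — impossible in the active region.
So the transistor is saturated. With V_CE = 0.2 V, I_C = (V_CC − 0.2)/R_C = 11.8/10 = 1.18 mA.
Check: β·I_B = 2.27 mA > I_C = 1.18 mA, confirming saturation.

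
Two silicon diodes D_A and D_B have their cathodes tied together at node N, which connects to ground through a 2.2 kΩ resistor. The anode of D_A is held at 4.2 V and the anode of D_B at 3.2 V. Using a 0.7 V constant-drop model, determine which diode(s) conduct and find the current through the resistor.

Assume both conduct. Then node N would need to be at both 4.2−0.7 = 3.5 V and 3.2−0.7 = 2.5 V, which is impossible.
Assume only D_A conducts: V_N = 4.2 − 0.7 = 3.5 V, so I_R = 3.5/2.2 = 1.59 mA.
Check D_B: its anode-to-cathode voltage is 3.2 − 3.5 = -0.3 V < 0.7 V, so it is off. The assumption is consistent.

Only D_A conducts; I_R ≈ 1.6 mA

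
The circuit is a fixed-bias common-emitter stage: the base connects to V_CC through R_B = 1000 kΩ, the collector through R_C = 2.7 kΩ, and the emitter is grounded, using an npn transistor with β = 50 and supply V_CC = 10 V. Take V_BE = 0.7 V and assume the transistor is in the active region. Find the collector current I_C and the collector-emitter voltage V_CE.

I_C ≈ 0.47 mA, V_CE ≈ 8.7 V

Base loop: V_CC = I_B·R_B + V_BE, so I_B = (10 − 0.7)/1000 kΩ = 0.0093 mA.
In the active region I_C = β·I_B = 50 × 0.0093 = 0.465 mA.
Collector loop: V_CE = V_CC − I_C·R_C = 10 − 0.465×2.7 = 8.74 V.
Since V_CE = 8.74 V > V_CE(sat) ≈ 0.2 V, the transistor is in the active region as assumed.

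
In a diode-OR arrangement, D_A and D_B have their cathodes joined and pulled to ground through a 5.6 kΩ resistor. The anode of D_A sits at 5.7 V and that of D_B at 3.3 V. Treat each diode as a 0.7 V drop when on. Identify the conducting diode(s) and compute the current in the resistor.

Only D_A conducts; I_R ≈ 0.89 mA

Assume both conduct. Then node N would need to be at both 5.7−0.7 = 5 V and 3.3−0.7 = 2.6 V, which is impossible.
Assume only D_A conducts: V_N = 5.7 − 0.7 = 5 V, so I_R = 5/5.6 = 0.893 mA.
Check D_B: its anode-to-cathode voltage is 3.3 − 5 = -1.7 V < 0.7 V, so it is off. The assumption is consistent.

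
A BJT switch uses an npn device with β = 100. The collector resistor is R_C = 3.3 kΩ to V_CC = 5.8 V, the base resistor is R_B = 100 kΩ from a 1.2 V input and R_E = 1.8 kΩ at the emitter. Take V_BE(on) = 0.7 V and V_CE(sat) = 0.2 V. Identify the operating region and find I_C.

Assume active. Base-emitter loop: I_B = (V_BB − V_BE)/(R_B + (β+1)R_E) = (1.2 − 0.7)/(100 + 101×1.8) = 0.00177 mA.
I_C = β·I_B = 100×0.00177 = 0.177 mA.
V_CE = V_CC − I_C·R_C − I_E·R_E = 5.8 − 0.177×3.3 − 0.179×1.8 = 4.89 V > V_CE(sat), so the active-region assumption holds.

active; I_C ≈ 0.18 mA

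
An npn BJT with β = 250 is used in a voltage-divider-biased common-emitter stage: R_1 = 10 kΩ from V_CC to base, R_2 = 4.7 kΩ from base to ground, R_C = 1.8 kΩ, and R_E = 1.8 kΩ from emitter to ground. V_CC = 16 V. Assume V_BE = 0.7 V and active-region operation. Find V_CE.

Thevenize the base divider: V_Th = V_CC·R_2/(R_1+R_2) = 16×4.7/14.7 = 5.12 V, R_Th = R_1‖R_2 = 3.2 kΩ.
Base-emitter loop: V_Th = I_B·R_Th + V_BE + (β+1)I_B·R_E, so I_B = (5.12 − 0.7) / (3.2 + 251×1.8) = 0.0097 mA.
I_C = β·I_B = 250×0.0097 = 2.43 mA, and I_E = (β+1)I_B = 2.44 mA.
V_CE = V_CC − I_C·R_C − I_E·R_E = 16 − 2.43×1.8 − 2.44×1.8 = 7.25 V.
V_CE = 7.25 V > 0.2 V confirms active-region operation.

V_CE ≈ 7.2 V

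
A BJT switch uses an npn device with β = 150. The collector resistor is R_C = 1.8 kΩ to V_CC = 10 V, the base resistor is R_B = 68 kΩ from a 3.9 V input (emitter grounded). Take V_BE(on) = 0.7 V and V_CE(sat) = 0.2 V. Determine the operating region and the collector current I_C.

Assume active: I_B = (3.9 − 0.7)/68 = 0.0471 mA, giving I_C = β·I_B = 7.06 mA.
But then V_CE = 10 − 7.06×1.8 = -2.71 V < V_CE(sat) = 0.2 V — impossible in the active region.
So the transistor is saturated. With V_CE = 0.2 V, I_C = (V_CC − 0.2)/R_C = 9.8/1.8 = 5.44 mA.
Check: β·I_B = 7.06 mA > I_C = 5.44 mA, confirming saturation.

saturation; I_C ≈ 5.4 mA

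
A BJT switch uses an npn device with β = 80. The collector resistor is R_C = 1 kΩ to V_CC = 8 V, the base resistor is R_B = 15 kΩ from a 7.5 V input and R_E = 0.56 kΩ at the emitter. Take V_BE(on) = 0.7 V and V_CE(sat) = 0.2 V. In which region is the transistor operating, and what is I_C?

saturation; I_C ≈ 4.9 mA

Assume active: I_B = (7.5 − 0.7)/(15 + 81×0.56) = 0.113 mA, I_C = β·I_B = 9.01 mA.
Then V_CE = 8 − 9.01×1 − 9.13×0.56 = -6.12 V < 0.2 V — the active assumption fails.
Re-solve with V_CE = 0.2 V. KCL at the emitter: V_E/R_E = (V_BB−0.7−V_E)/R_B + (V_CC−0.2−V_E)/R_C, giving V_E = 2.89 V.
I_C = (V_CC − 0.2 − V_E)/R_C = (7.8 − 2.89)/1 = 4.91 mA.
Check: I_B = (6.8 − 2.89)/15 = 0.26 mA, and β·I_B = 20.8 mA > I_C, confirming saturation.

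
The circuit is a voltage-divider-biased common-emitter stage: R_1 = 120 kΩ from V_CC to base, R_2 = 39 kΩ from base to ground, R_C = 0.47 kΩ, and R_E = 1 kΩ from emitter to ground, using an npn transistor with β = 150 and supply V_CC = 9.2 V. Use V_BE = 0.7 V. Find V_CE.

V_CE ≈ 7.3 V

Thevenize the base divider: V_Th = V_CC·R_2/(R_1+R_2) = 9.2×39/159 = 2.26 V, R_Th = R_1‖R_2 = 29.4 kΩ.
Base-emitter loop: V_Th = I_B·R_Th + V_BE + (β+1)I_B·R_E, so I_B = (2.26 − 0.7) / (29.4 + 151×1) = 0.00863 mA.
I_C = β·I_B = 150×0.00863 = 1.29 mA, and I_E = (β+1)I_B = 1.3 mA.
V_CE = V_CC − I_C·R_C − I_E·R_E = 9.2 − 1.29×0.47 − 1.3×1 = 7.29 V.
V_CE = 7.29 V > 0.2 V confirms active-region operation.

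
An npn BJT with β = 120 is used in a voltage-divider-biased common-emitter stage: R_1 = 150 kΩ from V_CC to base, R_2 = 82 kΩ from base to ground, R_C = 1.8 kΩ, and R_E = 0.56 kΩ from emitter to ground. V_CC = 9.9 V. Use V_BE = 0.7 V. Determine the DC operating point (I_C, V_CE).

Thevenize the base divider: V_Th = V_CC·R_2/(R_1+R_2) = 9.9×82/232 = 3.5 V, R_Th = R_1‖R_2 = 53 kΩ.
Base-emitter loop: V_Th = I_B·R_Th + V_BE + (β+1)I_B·R_E, so I_B = (3.5 − 0.7) / (53 + 121×0.56) = 0.0232 mA.
I_C = β·I_B = 120×0.0232 = 2.78 mA, and I_E = (β+1)I_B = 2.8 mA.
V_CE = V_CC − I_C·R_C − I_E·R_E = 9.9 − 2.78×1.8 − 2.8×0.56 = 3.32 V.
V_CE = 3.32 V > 0.2 V confirms active-region operation.

I_C ≈ 2.8 mA, V_CE ≈ 3.3 V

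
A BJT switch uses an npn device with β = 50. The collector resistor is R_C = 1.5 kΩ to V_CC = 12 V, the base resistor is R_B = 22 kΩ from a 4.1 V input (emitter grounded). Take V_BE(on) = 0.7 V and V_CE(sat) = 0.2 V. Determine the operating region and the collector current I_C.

Assume active. Base-emitter loop: I_B = (V_BB − V_BE)/R_B = (4.1 − 0.7)/22 = 0.155 mA.
I_C = β·I_B = 50×0.155 = 7.73 mA.
V_CE = V_CC − I_C·R_C = 12 − 7.73×1.5 = 0.409 V > V_CE(sat), so the active-region assumption holds.

active; I_C ≈ 7.7 mA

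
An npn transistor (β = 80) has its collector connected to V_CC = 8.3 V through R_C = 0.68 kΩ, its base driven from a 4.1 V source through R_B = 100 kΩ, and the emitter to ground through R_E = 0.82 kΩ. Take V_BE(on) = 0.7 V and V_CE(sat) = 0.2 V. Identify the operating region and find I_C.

active; I_C ≈ 1.6 mA

Assume active. Base-emitter loop: I_B = (V_BB − V_BE)/(R_B + (β+1)R_E) = (4.1 − 0.7)/(100 + 81×0.82) = 0.0204 mA.
I_C = β·I_B = 80×0.0204 = 1.63 mA.
V_CE = V_CC − I_C·R_C − I_E·R_E = 8.3 − 1.63×0.68 − 1.65×0.82 = 5.83 V > V_CE(sat), so the active-region assumption holds.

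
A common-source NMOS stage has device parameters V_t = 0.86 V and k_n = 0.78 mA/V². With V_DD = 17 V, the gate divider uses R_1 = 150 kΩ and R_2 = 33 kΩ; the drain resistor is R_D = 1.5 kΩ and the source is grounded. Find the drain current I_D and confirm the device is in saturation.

V_G = V_DD·R_2/(R_1+R_2) = 17×33/183 = 3.07 V. With the source grounded, V_GS = V_G = 3.07 V.
Assume saturation: I_D = (k_n/2)(V_GS − V_t)² = (0.78/2)×(3.07 − 0.86)² = 0.39×2.21² = 1.9 mA.
V_DS = V_DD − I_D·R_D = 17 − 1.9×1.5 = 14.2 V.
Saturation requires V_DS ≥ V_GS − V_t = 2.21 V; 14.2 ≥ 2.21 ✓.

I_D ≈ 1.9 mA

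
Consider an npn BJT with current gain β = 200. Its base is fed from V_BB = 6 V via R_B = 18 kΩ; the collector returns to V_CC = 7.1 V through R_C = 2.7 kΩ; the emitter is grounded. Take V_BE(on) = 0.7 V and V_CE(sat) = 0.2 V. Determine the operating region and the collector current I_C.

saturation; I_C ≈ 2.6 mA

Assume active: I_B = (6 − 0.7)/18 = 0.294 mA, giving I_C = β·I_B = 58.9 mA.
But then V_CE = 7.1 − 58.9×2.7 = -152 V < V_CE(sat) = 0.2 V — impossible in the active region.
So the transistor is saturated. With V_CE = 0.2 V, I_C = (V_CC − 0.2)/R_C = 6.9/2.7 = 2.56 mA.
Check: β·I_B = 58.9 mA > I_C = 2.56 mA, confirming saturation.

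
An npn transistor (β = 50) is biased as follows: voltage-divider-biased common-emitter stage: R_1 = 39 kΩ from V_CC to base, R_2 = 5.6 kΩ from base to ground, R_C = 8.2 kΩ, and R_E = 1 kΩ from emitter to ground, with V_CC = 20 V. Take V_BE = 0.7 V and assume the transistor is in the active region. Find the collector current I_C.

Thevenize the base divider: V_Th = V_CC·R_2/(R_1+R_2) = 20×5.6/44.6 = 2.51 V, R_Th = R_1‖R_2 = 4.9 kΩ.
Base-emitter loop: V_Th = I_B·R_Th + V_BE + (β+1)I_B·R_E, so I_B = (2.51 − 0.7) / (4.9 + 51×1) = 0.0324 mA.
I_C = β·I_B = 50×0.0324 = 1.62 mA, and I_E = (β+1)I_B = 1.65 mA.
V_CE = V_CC − I_C·R_C − I_E·R_E = 20 − 1.62×8.2 − 1.65×1 = 5.06 V.
V_CE = 5.06 V > 0.2 V confirms active-region operation.

I_C ≈ 1.6 mA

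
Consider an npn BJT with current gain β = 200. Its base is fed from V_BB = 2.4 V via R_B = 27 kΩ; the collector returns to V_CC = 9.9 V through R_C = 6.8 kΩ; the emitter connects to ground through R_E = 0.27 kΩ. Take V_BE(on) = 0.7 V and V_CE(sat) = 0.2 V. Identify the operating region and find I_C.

saturation; I_C ≈ 1.4 mA

Assume active: I_B = (2.4 − 0.7)/(27 + 201×0.27) = 0.0209 mA, I_C = β·I_B = 4.18 mA.
Then V_CE = 9.9 − 4.18×6.8 − 4.2×0.27 = -19.7 V < 0.2 V — the active assumption fails.
Re-solve with V_CE = 0.2 V. KCL at the emitter: V_E/R_E = (V_BB−0.7−V_E)/R_B + (V_CC−0.2−V_E)/R_C, giving V_E = 0.383 V.
I_C = (V_CC − 0.2 − V_E)/R_C = (9.7 − 0.383)/6.8 = 1.37 mA.
Check: I_B = (1.7 − 0.383)/27 = 0.0488 mA, and β·I_B = 9.75 mA > I_C, confirming saturation.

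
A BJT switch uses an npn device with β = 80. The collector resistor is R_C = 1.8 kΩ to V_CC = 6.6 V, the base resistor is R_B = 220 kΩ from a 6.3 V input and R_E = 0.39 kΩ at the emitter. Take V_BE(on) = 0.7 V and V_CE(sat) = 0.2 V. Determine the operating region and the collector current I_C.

active; I_C ≈ 1.8 mA

Assume active. Base-emitter loop: I_B = (V_BB − V_BE)/(R_B + (β+1)R_E) = (6.3 − 0.7)/(220 + 81×0.39) = 0.0223 mA.
I_C = β·I_B = 80×0.0223 = 1.78 mA.
V_CE = V_CC − I_C·R_C − I_E·R_E = 6.6 − 1.78×1.8 − 1.8×0.39 = 2.69 V > V_CE(sat), so the active-region assumption holds.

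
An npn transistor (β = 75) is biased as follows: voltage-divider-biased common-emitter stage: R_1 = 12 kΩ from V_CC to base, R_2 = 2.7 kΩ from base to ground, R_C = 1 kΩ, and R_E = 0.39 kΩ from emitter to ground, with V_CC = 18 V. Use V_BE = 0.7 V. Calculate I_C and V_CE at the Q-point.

Thevenize the base divider: V_Th = V_CC·R_2/(R_1+R_2) = 18×2.7/14.7 = 3.31 V, R_Th = R_1‖R_2 = 2.2 kΩ.
Base-emitter loop: V_Th = I_B·R_Th + V_BE + (β+1)I_B·R_E, so I_B = (3.31 − 0.7) / (2.2 + 76×0.39) = 0.0818 mA.
I_C = β·I_B = 75×0.0818 = 6.14 mA, and I_E = (β+1)I_B = 6.22 mA.
V_CE = V_CC − I_C·R_C − I_E·R_E = 18 − 6.14×1 − 6.22×0.39 = 9.44 V.
V_CE = 9.44 V > 0.2 V confirms active-region operation.

I_C ≈ 6.1 mA, V_CE ≈ 9.4 V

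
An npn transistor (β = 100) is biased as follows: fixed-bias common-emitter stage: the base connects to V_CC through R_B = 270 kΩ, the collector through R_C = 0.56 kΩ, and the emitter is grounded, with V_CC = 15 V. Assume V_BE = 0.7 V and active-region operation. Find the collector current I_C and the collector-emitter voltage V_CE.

Base loop: V_CC = I_B·R_B + V_BE, so I_B = (15 − 0.7)/270 kΩ = 0.053 mA.
In the active region I_C = β·I_B = 100 × 0.053 = 5.3 mA.
Collector loop: V_CE = V_CC − I_C·R_C = 15 − 5.3×0.56 = 12 V.
Since V_CE = 12 V > V_CE(sat) ≈ 0.2 V, the transistor is in the active region as assumed.

I_C ≈ 5.3 mA, V_CE ≈ 12 V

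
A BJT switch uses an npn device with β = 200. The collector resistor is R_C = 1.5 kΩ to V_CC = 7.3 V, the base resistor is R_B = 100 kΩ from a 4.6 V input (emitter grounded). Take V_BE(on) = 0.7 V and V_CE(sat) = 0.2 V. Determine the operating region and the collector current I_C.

saturation; I_C ≈ 4.7 mA

Assume active: I_B = (4.6 − 0.7)/100 = 0.039 mA, giving I_C = β·I_B = 7.8 mA.
But then V_CE = 7.3 − 7.8×1.5 = -4.4 V < V_CE(sat) = 0.2 V — impossible in the active region.
So the transistor is saturated. With V_CE = 0.2 V, I_C = (V_CC − 0.2)/R_C = 7.1/1.5 = 4.73 mA.
Check: β·I_B = 7.8 mA > I_C = 4.73 mA, confirming saturation.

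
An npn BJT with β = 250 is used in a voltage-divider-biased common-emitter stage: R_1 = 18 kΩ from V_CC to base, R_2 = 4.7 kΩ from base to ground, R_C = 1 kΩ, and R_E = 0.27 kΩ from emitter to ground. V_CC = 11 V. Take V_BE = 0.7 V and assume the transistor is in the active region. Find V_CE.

V_CE ≈ 4 V

Thevenize the base divider: V_Th = V_CC·R_2/(R_1+R_2) = 11×4.7/22.7 = 2.28 V, R_Th = R_1‖R_2 = 3.73 kΩ.
Base-emitter loop: V_Th = I_B·R_Th + V_BE + (β+1)I_B·R_E, so I_B = (2.28 − 0.7) / (3.73 + 251×0.27) = 0.0221 mA.
I_C = β·I_B = 250×0.0221 = 5.52 mA, and I_E = (β+1)I_B = 5.54 mA.
V_CE = V_CC − I_C·R_C − I_E·R_E = 11 − 5.52×1 − 5.54×0.27 = 3.99 V.
V_CE = 3.99 V > 0.2 V confirms active-region operation.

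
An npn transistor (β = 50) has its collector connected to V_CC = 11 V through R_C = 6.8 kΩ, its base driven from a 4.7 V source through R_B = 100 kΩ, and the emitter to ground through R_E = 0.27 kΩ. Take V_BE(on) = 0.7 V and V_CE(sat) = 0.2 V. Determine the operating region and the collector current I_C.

saturation; I_C ≈ 1.5 mA

Assume active: I_B = (4.7 − 0.7)/(100 + 51×0.27) = 0.0352 mA, I_C = β·I_B = 1.76 mA.
Then V_CE = 11 − 1.76×6.8 − 1.79×0.27 = -1.44 V < 0.2 V — the active assumption fails.
Re-solve with V_CE = 0.2 V. KCL at the emitter: V_E/R_E = (V_BB−0.7−V_E)/R_B + (V_CC−0.2−V_E)/R_C, giving V_E = 0.422 V.
I_C = (V_CC − 0.2 − V_E)/R_C = (10.8 − 0.422)/6.8 = 1.53 mA.
Check: I_B = (4 − 0.422)/100 = 0.0358 mA, and β·I_B = 1.79 mA > I_C, confirming saturation.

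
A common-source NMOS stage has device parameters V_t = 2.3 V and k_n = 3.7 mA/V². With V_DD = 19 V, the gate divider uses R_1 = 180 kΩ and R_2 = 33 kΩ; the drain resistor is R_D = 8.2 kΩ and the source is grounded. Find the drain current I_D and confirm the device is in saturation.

V_G = V_DD·R_2/(R_1+R_2) = 19×33/213 = 2.94 V. With the source grounded, V_GS = V_G = 2.94 V.
Assume saturation: I_D = (k_n/2)(V_GS − V_t)² = (3.7/2)×(2.94 − 2.3)² = 1.85×0.644² = 0.766 mA.
V_DS = V_DD − I_D·R_D = 19 − 0.766×8.2 = 12.7 V.
Saturation requires V_DS ≥ V_GS − V_t = 0.644 V; 12.7 ≥ 0.644 ✓.

I_D ≈ 0.77 mA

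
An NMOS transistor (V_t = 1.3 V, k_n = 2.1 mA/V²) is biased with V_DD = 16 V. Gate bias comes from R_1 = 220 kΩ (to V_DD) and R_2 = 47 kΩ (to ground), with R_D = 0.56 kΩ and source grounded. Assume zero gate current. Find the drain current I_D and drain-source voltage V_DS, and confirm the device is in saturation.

I_D ≈ 2.4 mA, V_DS ≈ 15 V

V_G = V_DD·R_2/(R_1+R_2) = 16×47/267 = 2.82 V. With the source grounded, V_GS = V_G = 2.82 V.
Assume saturation: I_D = (k_n/2)(V_GS − V_t)² = (2.1/2)×(2.82 − 1.3)² = 1.05×1.52² = 2.41 mA.
V_DS = V_DD − I_D·R_D = 16 − 2.41×0.56 = 14.6 V.
Saturation requires V_DS ≥ V_GS − V_t = 1.52 V; 14.6 ≥ 1.52 ✓.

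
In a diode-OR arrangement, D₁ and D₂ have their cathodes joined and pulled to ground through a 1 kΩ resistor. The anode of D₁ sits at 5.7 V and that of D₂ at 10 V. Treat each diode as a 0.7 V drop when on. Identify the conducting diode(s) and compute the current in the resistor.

Assume both conduct. Then node N would need to be at both 5.7−0.7 = 5 V and 10−0.7 = 9.3 V, which is impossible.
Assume only D₂ conducts: V_N = 10 − 0.7 = 9.3 V, so I_R = 9.3/1 = 9.3 mA.
Check D₁: its anode-to-cathode voltage is 5.7 − 9.3 = -3.6 V < 0.7 V, so it is off. The assumption is consistent.

Only D₂ conducts; I_R ≈ 9.3 mA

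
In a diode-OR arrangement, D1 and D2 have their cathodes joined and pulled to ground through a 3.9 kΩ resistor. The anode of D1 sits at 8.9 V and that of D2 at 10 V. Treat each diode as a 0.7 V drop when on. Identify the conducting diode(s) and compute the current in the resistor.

Only D2 conducts; I_R ≈ 2.4 mA

Assume both conduct. Then node N would need to be at both 8.9−0.7 = 8.2 V and 10−0.7 = 9.3 V, which is impossible.
Assume only D2 conducts: V_N = 10 − 0.7 = 9.3 V, so I_R = 9.3/3.9 = 2.38 mA.
Check D1: its anode-to-cathode voltage is 8.9 − 9.3 = -0.4 V < 0.7 V, so it is off. The assumption is consistent.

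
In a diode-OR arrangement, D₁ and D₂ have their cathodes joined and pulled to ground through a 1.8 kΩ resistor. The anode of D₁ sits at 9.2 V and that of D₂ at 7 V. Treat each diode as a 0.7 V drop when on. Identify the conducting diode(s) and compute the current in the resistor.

Assume both conduct. Then node N would need to be at both 9.2−0.7 = 8.5 V and 7−0.7 = 6.3 V, which is impossible.
Assume only D₁ conducts: V_N = 9.2 − 0.7 = 8.5 V, so I_R = 8.5/1.8 = 4.72 mA.
Check D₂: its anode-to-cathode voltage is 7 − 8.5 = -1.5 V < 0.7 V, so it is off. The assumption is consistent.

Only D₁ conducts; I_R ≈ 4.7 mA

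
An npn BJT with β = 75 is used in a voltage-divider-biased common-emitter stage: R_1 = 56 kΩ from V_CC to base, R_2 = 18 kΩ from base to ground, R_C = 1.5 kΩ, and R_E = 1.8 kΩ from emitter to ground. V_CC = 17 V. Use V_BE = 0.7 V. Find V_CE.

Thevenize the base divider: V_Th = V_CC·R_2/(R_1+R_2) = 17×18/74 = 4.14 V, R_Th = R_1‖R_2 = 13.6 kΩ.
Base-emitter loop: V_Th = I_B·R_Th + V_BE + (β+1)I_B·R_E, so I_B = (4.14 − 0.7) / (13.6 + 76×1.8) = 0.0228 mA.
I_C = β·I_B = 75×0.0228 = 1.71 mA, and I_E = (β+1)I_B = 1.74 mA.
V_CE = V_CC − I_C·R_C − I_E·R_E = 17 − 1.71×1.5 − 1.74×1.8 = 11.3 V.
V_CE = 11.3 V > 0.2 V confirms active-region operation.

V_CE ≈ 11 V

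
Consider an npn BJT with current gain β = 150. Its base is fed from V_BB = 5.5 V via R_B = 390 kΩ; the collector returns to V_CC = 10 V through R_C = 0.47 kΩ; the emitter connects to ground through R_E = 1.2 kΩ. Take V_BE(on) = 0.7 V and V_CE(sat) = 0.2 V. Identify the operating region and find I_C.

Assume active. Base-emitter loop: I_B = (V_BB − V_BE)/(R_B + (β+1)R_E) = (5.5 − 0.7)/(390 + 151×1.2) = 0.0084 mA.
I_C = β·I_B = 150×0.0084 = 1.26 mA.
V_CE = V_CC − I_C·R_C − I_E·R_E = 10 − 1.26×0.47 − 1.27×1.2 = 7.88 V > V_CE(sat), so the active-region assumption holds.

active; I_C ≈ 1.3 mA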